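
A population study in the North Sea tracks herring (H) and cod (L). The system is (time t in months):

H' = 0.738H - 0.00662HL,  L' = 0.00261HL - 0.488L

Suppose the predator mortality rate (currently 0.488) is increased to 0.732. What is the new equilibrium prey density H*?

At the interior fixed point, setting dL/dt = 0 with L > 0 fixes H* = (predator death rate)/(HL coefficient) — independent of the other coefficients.
With the change, H* = 0.732/0.00261 = 280; it rises from 187.

H* ≈ 280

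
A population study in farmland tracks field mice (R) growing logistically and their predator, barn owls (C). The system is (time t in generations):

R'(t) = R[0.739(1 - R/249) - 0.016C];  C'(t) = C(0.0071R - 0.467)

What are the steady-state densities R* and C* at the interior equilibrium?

R* ≈ 65.8, C* ≈ 34

From dC/dt = 0 with C > 0: 0.0071R* = 0.467, so R* = 65.8.
Substitute into dR/dt = 0: 0.739(1 - 65.8/249) = 0.016C*.
The bracket is 0.736, giving C* = 0.544/0.016 = 34.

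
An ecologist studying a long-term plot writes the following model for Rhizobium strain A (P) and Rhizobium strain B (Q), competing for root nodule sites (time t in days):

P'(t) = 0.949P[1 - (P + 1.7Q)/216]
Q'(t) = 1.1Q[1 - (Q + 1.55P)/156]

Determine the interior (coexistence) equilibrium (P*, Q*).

Setting both brackets to zero gives the nullclines P + 1.7Q = 216 and 1.55P + Q = 156.
Substituting Q = 156 - 1.55P into the first: P(1 - 1.7·1.55) = 216 - 1.7·156.
So P* = -49.2/-1.63 = 30.1, and then Q* = 156 - 1.55·30.1 = 109.

P* ≈ 30.1, Q* ≈ 109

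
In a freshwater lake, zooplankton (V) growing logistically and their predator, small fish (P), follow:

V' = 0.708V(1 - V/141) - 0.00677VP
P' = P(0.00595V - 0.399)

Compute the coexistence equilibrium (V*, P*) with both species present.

V* ≈ 67.1, P* ≈ 54.8

From dP/dt = 0 with P > 0: 0.00595V* = 0.399, so V* = 67.1.
Substitute into dV/dt = 0: 0.708(1 - 67.1/141) = 0.00677P*.
The bracket is 0.524, giving P* = 0.371/0.00677 = 54.8.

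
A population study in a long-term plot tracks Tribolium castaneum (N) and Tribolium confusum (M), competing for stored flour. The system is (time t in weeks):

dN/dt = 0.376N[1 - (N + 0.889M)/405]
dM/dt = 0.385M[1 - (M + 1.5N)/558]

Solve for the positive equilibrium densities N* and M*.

N* ≈ 273, M* ≈ 148

Setting both brackets to zero gives the nullclines N + 0.889M = 405 and 1.5N + M = 558.
Substituting M = 558 - 1.5N into the first: N(1 - 0.889·1.5) = 405 - 0.889·558.
So N* = -91.1/-0.333 = 273, and then M* = 558 - 1.5·273 = 148.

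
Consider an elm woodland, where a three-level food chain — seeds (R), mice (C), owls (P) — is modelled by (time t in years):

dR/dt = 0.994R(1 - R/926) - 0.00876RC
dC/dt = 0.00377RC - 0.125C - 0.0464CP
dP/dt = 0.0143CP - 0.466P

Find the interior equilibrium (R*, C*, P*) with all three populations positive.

R* ≈ 660, C* ≈ 32.6, P* ≈ 50.9

From dP/dt = 0: 0.0143C* = 0.466, so C* = 32.6.
From dR/dt = 0: 0.994(1 - R*/926) = 0.00876·32.6, giving R* = 926·(1 - 0.287) = 660.
From dC/dt = 0: 0.00377·660 - 0.125 = 0.0464P*, so P* = 2.36/0.0464 = 50.9.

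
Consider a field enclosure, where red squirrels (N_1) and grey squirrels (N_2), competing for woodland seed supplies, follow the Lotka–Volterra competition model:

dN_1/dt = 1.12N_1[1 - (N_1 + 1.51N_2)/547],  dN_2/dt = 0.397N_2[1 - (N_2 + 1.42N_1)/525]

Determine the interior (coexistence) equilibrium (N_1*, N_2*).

Setting both brackets to zero gives the nullclines N_1 + 1.51N_2 = 547 and 1.42N_1 + N_2 = 525.
Substituting N_2 = 525 - 1.42N_1 into the first: N_1(1 - 1.51·1.42) = 547 - 1.51·525.
So N_1* = -246/-1.14 = 215, and then N_2* = 525 - 1.42·215 = 220.

N_1* ≈ 215, N_2* ≈ 220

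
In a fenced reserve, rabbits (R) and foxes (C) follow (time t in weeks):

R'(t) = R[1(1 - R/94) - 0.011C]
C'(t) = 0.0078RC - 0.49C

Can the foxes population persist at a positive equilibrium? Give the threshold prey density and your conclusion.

The predator equation gives dC/dt > 0 only when R > 0.49/0.0078 = 62.8.
Without the predator, R → K = 94. Since 94 > 62.8, the predator can invade and persist.

Threshold R = 62.8; K > 62.8, so yes, the predator persists.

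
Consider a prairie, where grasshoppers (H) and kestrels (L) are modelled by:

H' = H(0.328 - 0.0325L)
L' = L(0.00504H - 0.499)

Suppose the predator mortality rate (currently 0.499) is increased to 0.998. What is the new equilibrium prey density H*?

H* ≈ 198

At the interior fixed point, setting dL/dt = 0 with L > 0 fixes H* = (predator death rate)/(HL coefficient) — independent of the other coefficients.
With the change, H* = 0.998/0.00504 = 198; it rises from 99.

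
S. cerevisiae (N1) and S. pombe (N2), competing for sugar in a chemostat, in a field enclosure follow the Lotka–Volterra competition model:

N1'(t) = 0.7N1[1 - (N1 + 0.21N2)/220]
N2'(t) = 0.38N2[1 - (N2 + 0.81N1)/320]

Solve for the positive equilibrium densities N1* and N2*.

N1* ≈ 184, N2* ≈ 171

Setting both brackets to zero gives the nullclines N1 + 0.21N2 = 220 and 0.81N1 + N2 = 320.
Substituting N2 = 320 - 0.81N1 into the first: N1(1 - 0.21·0.81) = 220 - 0.21·320.
So N1* = 153/0.83 = 184, and then N2* = 320 - 0.81·184 = 171.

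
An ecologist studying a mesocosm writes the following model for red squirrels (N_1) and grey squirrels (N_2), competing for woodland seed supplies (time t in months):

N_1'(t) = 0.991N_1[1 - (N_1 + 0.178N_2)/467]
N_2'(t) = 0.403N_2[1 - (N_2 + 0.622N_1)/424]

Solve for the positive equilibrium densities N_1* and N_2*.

N_1* ≈ 440, N_2* ≈ 150

Setting both brackets to zero gives the nullclines N_1 + 0.178N_2 = 467 and 0.622N_1 + N_2 = 424.
Substituting N_2 = 424 - 0.622N_1 into the first: N_1(1 - 0.178·0.622) = 467 - 0.178·424.
So N_1* = 392/0.889 = 440, and then N_2* = 424 - 0.622·440 = 150.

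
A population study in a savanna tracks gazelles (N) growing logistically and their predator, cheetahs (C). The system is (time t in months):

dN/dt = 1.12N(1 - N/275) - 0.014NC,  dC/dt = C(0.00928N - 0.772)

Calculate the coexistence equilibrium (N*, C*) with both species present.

N* ≈ 83.2, C* ≈ 55.8

From dC/dt = 0 with C > 0: 0.00928N* = 0.772, so N* = 83.2.
Substitute into dN/dt = 0: 1.12(1 - 83.2/275) = 0.014C*.
The bracket is 0.697, giving C* = 0.781/0.014 = 55.8.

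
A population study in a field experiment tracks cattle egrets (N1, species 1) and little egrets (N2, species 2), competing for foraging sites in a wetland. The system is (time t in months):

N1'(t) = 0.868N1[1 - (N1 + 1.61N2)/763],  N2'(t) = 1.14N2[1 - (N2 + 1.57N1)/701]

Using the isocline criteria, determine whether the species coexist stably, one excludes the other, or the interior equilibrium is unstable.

unstable coexistence (outcome depends on initial conditions)

Compare the nullcline intercepts: K1/α12 = 763/1.61 = 474 < K2 = 701; K2/α21 = 701/1.57 = 446 < K1 = 763.
Since both are reversed, neither can invade when rare; the interior point is a saddle.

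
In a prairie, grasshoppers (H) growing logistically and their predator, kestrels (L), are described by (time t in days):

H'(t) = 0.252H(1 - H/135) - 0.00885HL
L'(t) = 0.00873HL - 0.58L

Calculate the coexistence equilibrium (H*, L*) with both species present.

From dL/dt = 0 with L > 0: 0.00873H* = 0.58, so H* = 66.4.
Substitute into dH/dt = 0: 0.252(1 - 66.4/135) = 0.00885L*.
The bracket is 0.508, giving L* = 0.128/0.00885 = 14.5.

H* ≈ 66.4, L* ≈ 14.5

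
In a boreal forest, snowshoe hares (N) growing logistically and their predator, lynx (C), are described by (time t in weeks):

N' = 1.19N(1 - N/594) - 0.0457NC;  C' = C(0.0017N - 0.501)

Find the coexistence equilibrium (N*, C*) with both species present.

From dC/dt = 0 with C > 0: 0.0017N* = 0.501, so N* = 295.
Substitute into dN/dt = 0: 1.19(1 - 295/594) = 0.0457C*.
The bracket is 0.504, giving C* = 0.6/0.0457 = 13.1.

N* ≈ 295, C* ≈ 13.1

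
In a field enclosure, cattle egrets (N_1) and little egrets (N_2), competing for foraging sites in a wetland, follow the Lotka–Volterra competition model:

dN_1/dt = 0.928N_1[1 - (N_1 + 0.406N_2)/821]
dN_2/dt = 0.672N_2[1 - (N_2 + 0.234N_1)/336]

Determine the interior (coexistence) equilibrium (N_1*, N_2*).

N_1* ≈ 756, N_2* ≈ 159

Setting both brackets to zero gives the nullclines N_1 + 0.406N_2 = 821 and 0.234N_1 + N_2 = 336.
Substituting N_2 = 336 - 0.234N_1 into the first: N_1(1 - 0.406·0.234) = 821 - 0.406·336.
So N_1* = 685/0.905 = 756, and then N_2* = 336 - 0.234·756 = 159.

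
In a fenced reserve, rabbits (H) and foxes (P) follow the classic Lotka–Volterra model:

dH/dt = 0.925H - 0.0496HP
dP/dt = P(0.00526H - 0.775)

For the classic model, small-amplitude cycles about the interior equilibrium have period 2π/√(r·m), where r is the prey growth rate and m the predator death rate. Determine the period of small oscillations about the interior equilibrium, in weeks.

Here r = 0.925 and m = 0.775, so r·m = 0.717.
ω = √0.717 = 0.847 per week, hence T = 2π/ω ≈ 7.42 weeks.

T ≈ 7.42 weeks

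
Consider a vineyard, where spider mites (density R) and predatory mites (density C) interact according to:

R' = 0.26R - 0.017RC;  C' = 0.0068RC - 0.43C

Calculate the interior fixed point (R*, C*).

Set dC/dt = 0 with C > 0: 0.0068R - 0.43 = 0, so R* = 0.43/0.0068 = 63.2.
Set dR/dt = 0 with R > 0: 0.26 - 0.017C = 0, so C* = 0.26/0.017 = 15.3.

R* ≈ 63.2, C* ≈ 15.3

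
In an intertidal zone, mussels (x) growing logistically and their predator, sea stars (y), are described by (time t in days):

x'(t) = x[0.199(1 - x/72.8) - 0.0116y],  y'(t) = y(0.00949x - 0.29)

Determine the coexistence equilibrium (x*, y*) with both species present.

From dy/dt = 0 with y > 0: 0.00949x* = 0.29, so x* = 30.6.
Substitute into dx/dt = 0: 0.199(1 - 30.6/72.8) = 0.0116y*.
The bracket is 0.58, giving y* = 0.115/0.0116 = 9.95.

x* ≈ 30.6, y* ≈ 9.95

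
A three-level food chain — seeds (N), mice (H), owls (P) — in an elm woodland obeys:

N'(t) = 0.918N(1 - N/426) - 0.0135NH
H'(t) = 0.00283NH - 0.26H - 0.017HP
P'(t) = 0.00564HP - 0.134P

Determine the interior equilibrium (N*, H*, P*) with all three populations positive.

N* ≈ 277, H* ≈ 23.8, P* ≈ 30.8

From dP/dt = 0: 0.00564H* = 0.134, so H* = 23.8.
From dN/dt = 0: 0.918(1 - N*/426) = 0.0135·23.8, giving N* = 426·(1 - 0.349) = 277.
From dH/dt = 0: 0.00283·277 - 0.26 = 0.017P*, so P* = 0.524/0.017 = 30.8.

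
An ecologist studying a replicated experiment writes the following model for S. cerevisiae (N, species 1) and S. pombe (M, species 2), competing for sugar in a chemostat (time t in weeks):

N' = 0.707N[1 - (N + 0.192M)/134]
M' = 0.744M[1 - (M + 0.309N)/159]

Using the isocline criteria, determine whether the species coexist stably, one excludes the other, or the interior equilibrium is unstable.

Compare the nullcline intercepts: K1/α12 = 134/0.192 = 698 > K2 = 159; K2/α21 = 159/0.309 = 515 > K1 = 134.
Since both inequalities hold, each species can invade when rare, so the interior equilibrium is stable.

stable coexistence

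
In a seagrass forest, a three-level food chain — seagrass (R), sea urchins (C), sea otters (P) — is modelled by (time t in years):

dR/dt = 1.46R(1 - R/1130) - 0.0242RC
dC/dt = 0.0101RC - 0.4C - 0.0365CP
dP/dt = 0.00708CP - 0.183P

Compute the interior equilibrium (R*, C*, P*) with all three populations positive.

R* ≈ 646, C* ≈ 25.8, P* ≈ 168

From dP/dt = 0: 0.00708C* = 0.183, so C* = 25.8.
From dR/dt = 0: 1.46(1 - R*/1130) = 0.0242·25.8, giving R* = 1130·(1 - 0.428) = 646.
From dC/dt = 0: 0.0101·646 - 0.4 = 0.0365P*, so P* = 6.12/0.0365 = 168.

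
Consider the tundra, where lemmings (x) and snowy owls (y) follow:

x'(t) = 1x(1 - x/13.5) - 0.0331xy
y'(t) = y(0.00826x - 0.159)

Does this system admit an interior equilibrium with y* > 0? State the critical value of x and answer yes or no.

Threshold x = 19.2; K < 19.2, so no, the predator goes extinct.

The predator equation gives dy/dt > 0 only when x > 0.159/0.00826 = 19.2.
Without the predator, x → K = 13.5. Since 13.5 < 19.2, the predator cannot invade.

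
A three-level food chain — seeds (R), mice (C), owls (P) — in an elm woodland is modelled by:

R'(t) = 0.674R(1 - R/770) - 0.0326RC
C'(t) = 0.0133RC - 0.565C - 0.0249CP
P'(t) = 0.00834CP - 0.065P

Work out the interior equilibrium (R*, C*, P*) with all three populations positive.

From dP/dt = 0: 0.00834C* = 0.065, so C* = 7.79.
From dR/dt = 0: 0.674(1 - R*/770) = 0.0326·7.79, giving R* = 770·(1 - 0.377) = 480.
From dC/dt = 0: 0.0133·480 - 0.565 = 0.0249P*, so P* = 5.82/0.0249 = 234.

R* ≈ 480, C* ≈ 7.79, P* ≈ 234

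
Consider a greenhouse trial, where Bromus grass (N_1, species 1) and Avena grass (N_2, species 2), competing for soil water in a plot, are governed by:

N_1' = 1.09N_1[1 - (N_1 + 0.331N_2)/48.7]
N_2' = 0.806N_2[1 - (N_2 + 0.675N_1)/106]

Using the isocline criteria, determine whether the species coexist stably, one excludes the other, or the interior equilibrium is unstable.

Compare the nullcline intercepts: K1/α12 = 48.7/0.331 = 147 > K2 = 106; K2/α21 = 106/0.675 = 157 > K1 = 48.7.
Since both inequalities hold, each species can invade when rare, so the interior equilibrium is stable.

stable coexistence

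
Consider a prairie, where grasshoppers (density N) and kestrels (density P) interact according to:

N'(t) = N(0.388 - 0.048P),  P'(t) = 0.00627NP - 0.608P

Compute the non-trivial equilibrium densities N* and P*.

Set dP/dt = 0 with P > 0: 0.00627N - 0.608 = 0, so N* = 0.608/0.00627 = 97.
Set dN/dt = 0 with N > 0: 0.388 - 0.048P = 0, so P* = 0.388/0.048 = 8.08.

N* ≈ 97, P* ≈ 8.08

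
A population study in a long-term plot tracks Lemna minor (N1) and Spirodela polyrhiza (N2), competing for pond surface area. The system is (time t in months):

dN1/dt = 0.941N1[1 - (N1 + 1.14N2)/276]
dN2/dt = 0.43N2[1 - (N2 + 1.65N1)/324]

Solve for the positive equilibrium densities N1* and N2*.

Setting both brackets to zero gives the nullclines N1 + 1.14N2 = 276 and 1.65N1 + N2 = 324.
Substituting N2 = 324 - 1.65N1 into the first: N1(1 - 1.14·1.65) = 276 - 1.14·324.
So N1* = -93.4/-0.881 = 106, and then N2* = 324 - 1.65·106 = 149.

N1* ≈ 106, N2* ≈ 149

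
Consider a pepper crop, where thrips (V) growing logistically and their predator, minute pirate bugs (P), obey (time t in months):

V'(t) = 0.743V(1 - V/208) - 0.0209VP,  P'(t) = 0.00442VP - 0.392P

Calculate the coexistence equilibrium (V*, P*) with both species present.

V* ≈ 88.7, P* ≈ 20.4

From dP/dt = 0 with P > 0: 0.00442V* = 0.392, so V* = 88.7.
Substitute into dV/dt = 0: 0.743(1 - 88.7/208) = 0.0209P*.
The bracket is 0.574, giving P* = 0.426/0.0209 = 20.4.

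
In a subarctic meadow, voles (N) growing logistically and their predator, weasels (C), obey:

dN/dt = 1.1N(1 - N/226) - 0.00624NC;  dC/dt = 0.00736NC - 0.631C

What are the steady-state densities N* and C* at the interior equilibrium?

From dC/dt = 0 with C > 0: 0.00736N* = 0.631, so N* = 85.7.
Substitute into dN/dt = 0: 1.1(1 - 85.7/226) = 0.00624C*.
The bracket is 0.621, giving C* = 0.683/0.00624 = 109.

N* ≈ 85.7, C* ≈ 109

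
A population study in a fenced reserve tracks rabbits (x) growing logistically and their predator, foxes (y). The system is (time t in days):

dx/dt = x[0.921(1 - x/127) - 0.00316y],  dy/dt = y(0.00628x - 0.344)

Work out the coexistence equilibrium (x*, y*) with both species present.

From dy/dt = 0 with y > 0: 0.00628x* = 0.344, so x* = 54.8.
Substitute into dx/dt = 0: 0.921(1 - 54.8/127) = 0.00316y*.
The bracket is 0.569, giving y* = 0.524/0.00316 = 166.

x* ≈ 54.8, y* ≈ 166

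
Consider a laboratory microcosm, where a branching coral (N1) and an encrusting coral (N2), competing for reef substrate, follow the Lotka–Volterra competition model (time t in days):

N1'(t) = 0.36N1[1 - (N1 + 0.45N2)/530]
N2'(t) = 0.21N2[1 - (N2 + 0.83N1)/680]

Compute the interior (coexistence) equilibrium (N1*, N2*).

Setting both brackets to zero gives the nullclines N1 + 0.45N2 = 530 and 0.83N1 + N2 = 680.
Substituting N2 = 680 - 0.83N1 into the first: N1(1 - 0.45·0.83) = 530 - 0.45·680.
So N1* = 224/0.627 = 358, and then N2* = 680 - 0.83·358 = 383.

N1* ≈ 358, N2* ≈ 383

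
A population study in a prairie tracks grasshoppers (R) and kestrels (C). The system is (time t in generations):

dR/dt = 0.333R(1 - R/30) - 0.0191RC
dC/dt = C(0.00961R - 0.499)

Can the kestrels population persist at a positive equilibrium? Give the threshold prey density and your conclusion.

Threshold R = 51.9; K < 51.9, so no, the predator goes extinct.

The predator equation gives dC/dt > 0 only when R > 0.499/0.00961 = 51.9.
Without the predator, R → K = 30. Since 30 < 51.9, the predator cannot invade.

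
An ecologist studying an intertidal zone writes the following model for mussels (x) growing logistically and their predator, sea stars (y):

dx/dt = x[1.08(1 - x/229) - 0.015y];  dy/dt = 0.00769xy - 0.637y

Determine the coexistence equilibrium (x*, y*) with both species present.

From dy/dt = 0 with y > 0: 0.00769x* = 0.637, so x* = 82.8.
Substitute into dx/dt = 0: 1.08(1 - 82.8/229) = 0.015y*.
The bracket is 0.638, giving y* = 0.689/0.015 = 46.

x* ≈ 82.8, y* ≈ 46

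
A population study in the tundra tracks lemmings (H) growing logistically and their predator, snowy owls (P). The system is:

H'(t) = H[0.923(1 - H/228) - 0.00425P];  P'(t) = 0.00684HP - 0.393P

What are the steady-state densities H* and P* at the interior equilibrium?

From dP/dt = 0 with P > 0: 0.00684H* = 0.393, so H* = 57.5.
Substitute into dH/dt = 0: 0.923(1 - 57.5/228) = 0.00425P*.
The bracket is 0.748, giving P* = 0.69/0.00425 = 162.

H* ≈ 57.5, P* ≈ 162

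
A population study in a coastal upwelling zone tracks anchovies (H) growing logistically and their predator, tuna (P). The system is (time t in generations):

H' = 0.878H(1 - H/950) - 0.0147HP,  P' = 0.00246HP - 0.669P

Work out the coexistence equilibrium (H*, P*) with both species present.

From dP/dt = 0 with P > 0: 0.00246H* = 0.669, so H* = 272.
Substitute into dH/dt = 0: 0.878(1 - 272/950) = 0.0147P*.
The bracket is 0.714, giving P* = 0.627/0.0147 = 42.6.

H* ≈ 272, P* ≈ 42.6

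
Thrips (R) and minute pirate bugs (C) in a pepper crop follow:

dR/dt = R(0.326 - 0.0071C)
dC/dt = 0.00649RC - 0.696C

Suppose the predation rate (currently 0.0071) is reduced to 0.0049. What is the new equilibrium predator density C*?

At the interior fixed point, setting dR/dt = 0 with R > 0 fixes C* = (prey growth rate)/(RC coefficient) — independent of the other coefficients.
With the change, C* = 0.326/0.0049 = 66.5; it rises from 45.9.

C* ≈ 66.5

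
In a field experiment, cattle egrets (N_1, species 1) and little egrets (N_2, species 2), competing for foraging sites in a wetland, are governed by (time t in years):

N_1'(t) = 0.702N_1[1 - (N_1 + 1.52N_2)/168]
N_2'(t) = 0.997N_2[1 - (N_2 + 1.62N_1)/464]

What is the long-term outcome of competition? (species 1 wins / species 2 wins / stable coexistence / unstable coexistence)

Compare the nullcline intercepts: K1/α12 = 168/1.52 = 111 < K2 = 464; K2/α21 = 464/1.62 = 286 > K1 = 168.
Since the inequalities point opposite ways, species 2 can invade but species 1 cannot.

species 2 excludes species 1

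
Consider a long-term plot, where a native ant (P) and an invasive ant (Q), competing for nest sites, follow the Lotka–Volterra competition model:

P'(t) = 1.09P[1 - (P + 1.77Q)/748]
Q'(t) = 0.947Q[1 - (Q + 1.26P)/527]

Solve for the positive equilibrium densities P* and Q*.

Setting both brackets to zero gives the nullclines P + 1.77Q = 748 and 1.26P + Q = 527.
Substituting Q = 527 - 1.26P into the first: P(1 - 1.77·1.26) = 748 - 1.77·527.
So P* = -185/-1.23 = 150, and then Q* = 527 - 1.26·150 = 338.

P* ≈ 150, Q* ≈ 338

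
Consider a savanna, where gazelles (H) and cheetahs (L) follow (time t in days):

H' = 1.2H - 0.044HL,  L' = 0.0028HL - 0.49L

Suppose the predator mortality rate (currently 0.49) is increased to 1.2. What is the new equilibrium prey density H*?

H* ≈ 429

At the interior fixed point, setting dL/dt = 0 with L > 0 fixes H* = (predator death rate)/(HL coefficient) — independent of the other coefficients.
With the change, H* = 1.2/0.0028 = 429; it rises from 175.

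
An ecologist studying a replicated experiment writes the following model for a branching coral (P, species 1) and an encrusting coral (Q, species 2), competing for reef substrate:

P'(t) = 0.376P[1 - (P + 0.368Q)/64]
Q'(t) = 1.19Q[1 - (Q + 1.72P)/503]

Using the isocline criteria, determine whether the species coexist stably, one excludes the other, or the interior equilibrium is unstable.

species 2 excludes species 1

Compare the nullcline intercepts: K1/α12 = 64/0.368 = 174 < K2 = 503; K2/α21 = 503/1.72 = 292 > K1 = 64.
Since the inequalities point opposite ways, species 2 can invade but species 1 cannot.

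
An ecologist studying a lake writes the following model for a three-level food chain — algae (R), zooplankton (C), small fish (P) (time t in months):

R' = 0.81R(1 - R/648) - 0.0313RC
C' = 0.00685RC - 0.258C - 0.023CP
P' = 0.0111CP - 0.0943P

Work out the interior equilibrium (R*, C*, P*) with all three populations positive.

From dP/dt = 0: 0.0111C* = 0.0943, so C* = 8.5.
From dR/dt = 0: 0.81(1 - R*/648) = 0.0313·8.5, giving R* = 648·(1 - 0.328) = 435.
From dC/dt = 0: 0.00685·435 - 0.258 = 0.023P*, so P* = 2.72/0.023 = 118.

R* ≈ 435, C* ≈ 8.5, P* ≈ 118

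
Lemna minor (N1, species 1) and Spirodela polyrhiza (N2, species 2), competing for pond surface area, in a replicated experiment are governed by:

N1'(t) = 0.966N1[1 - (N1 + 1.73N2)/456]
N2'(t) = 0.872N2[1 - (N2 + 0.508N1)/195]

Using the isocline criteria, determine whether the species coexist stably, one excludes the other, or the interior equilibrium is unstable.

species 1 excludes species 2

Compare the nullcline intercepts: K1/α12 = 456/1.73 = 264 > K2 = 195; K2/α21 = 195/0.508 = 384 < K1 = 456.
Since the inequalities point opposite ways, species 1 can invade but species 2 cannot.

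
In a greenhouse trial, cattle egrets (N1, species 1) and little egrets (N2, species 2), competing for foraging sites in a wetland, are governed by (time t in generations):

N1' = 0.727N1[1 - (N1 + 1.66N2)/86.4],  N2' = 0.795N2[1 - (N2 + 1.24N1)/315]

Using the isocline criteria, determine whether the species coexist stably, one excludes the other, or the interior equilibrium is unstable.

Compare the nullcline intercepts: K1/α12 = 86.4/1.66 = 52 < K2 = 315; K2/α21 = 315/1.24 = 254 > K1 = 86.4.
Since the inequalities point opposite ways, species 2 can invade but species 1 cannot.

species 2 excludes species 1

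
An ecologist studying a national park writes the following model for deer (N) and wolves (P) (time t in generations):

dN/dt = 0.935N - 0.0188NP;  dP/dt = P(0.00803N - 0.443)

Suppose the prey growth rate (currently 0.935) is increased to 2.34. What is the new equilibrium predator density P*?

P* ≈ 124

At the interior fixed point, setting dN/dt = 0 with N > 0 fixes P* = (prey growth rate)/(NP coefficient) — independent of the other coefficients.
With the change, P* = 2.34/0.0188 = 124; it rises from 49.7.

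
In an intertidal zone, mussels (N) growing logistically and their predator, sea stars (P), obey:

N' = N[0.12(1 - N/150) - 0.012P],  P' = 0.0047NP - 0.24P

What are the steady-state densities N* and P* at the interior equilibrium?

From dP/dt = 0 with P > 0: 0.0047N* = 0.24, so N* = 51.1.
Substitute into dN/dt = 0: 0.12(1 - 51.1/150) = 0.012P*.
The bracket is 0.66, giving P* = 0.0791/0.012 = 6.6.

N* ≈ 51.1, P* ≈ 6.6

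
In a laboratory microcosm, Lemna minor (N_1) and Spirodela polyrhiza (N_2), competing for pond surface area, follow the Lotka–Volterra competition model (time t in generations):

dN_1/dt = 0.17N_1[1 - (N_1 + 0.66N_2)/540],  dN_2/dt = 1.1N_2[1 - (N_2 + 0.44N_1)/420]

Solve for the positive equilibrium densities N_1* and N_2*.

Setting both brackets to zero gives the nullclines N_1 + 0.66N_2 = 540 and 0.44N_1 + N_2 = 420.
Substituting N_2 = 420 - 0.44N_1 into the first: N_1(1 - 0.66·0.44) = 540 - 0.66·420.
So N_1* = 263/0.71 = 370, and then N_2* = 420 - 0.44·370 = 257.

N_1* ≈ 370, N_2* ≈ 257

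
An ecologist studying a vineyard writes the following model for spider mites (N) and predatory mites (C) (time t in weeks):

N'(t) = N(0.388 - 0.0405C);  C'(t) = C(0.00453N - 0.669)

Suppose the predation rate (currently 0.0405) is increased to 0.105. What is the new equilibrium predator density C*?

At the interior fixed point, setting dN/dt = 0 with N > 0 fixes C* = (prey growth rate)/(NC coefficient) — independent of the other coefficients.
With the change, C* = 0.388/0.105 = 3.7; it falls from 9.58.

C* ≈ 3.7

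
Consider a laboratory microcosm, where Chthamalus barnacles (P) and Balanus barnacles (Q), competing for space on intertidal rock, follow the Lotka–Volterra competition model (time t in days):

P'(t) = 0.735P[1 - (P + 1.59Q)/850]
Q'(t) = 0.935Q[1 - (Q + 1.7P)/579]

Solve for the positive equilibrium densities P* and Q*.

Setting both brackets to zero gives the nullclines P + 1.59Q = 850 and 1.7P + Q = 579.
Substituting Q = 579 - 1.7P into the first: P(1 - 1.59·1.7) = 850 - 1.59·579.
So P* = -70.6/-1.7 = 41.5, and then Q* = 579 - 1.7·41.5 = 509.

P* ≈ 41.5, Q* ≈ 509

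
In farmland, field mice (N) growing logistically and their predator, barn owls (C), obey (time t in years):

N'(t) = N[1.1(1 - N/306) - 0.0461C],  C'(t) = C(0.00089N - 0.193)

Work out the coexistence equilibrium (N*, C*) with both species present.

From dC/dt = 0 with C > 0: 0.00089N* = 0.193, so N* = 217.
Substitute into dN/dt = 0: 1.1(1 - 217/306) = 0.0461C*.
The bracket is 0.291, giving C* = 0.32/0.0461 = 6.95.

N* ≈ 217, C* ≈ 6.95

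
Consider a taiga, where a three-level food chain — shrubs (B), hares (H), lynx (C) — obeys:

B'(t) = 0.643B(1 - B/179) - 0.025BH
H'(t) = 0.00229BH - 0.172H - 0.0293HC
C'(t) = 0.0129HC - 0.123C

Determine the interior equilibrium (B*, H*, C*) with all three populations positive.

From dC/dt = 0: 0.0129H* = 0.123, so H* = 9.53.
From dB/dt = 0: 0.643(1 - B*/179) = 0.025·9.53, giving B* = 179·(1 - 0.371) = 113.
From dH/dt = 0: 0.00229·113 - 0.172 = 0.0293C*, so C* = 0.0859/0.0293 = 2.93.

B* ≈ 113, H* ≈ 9.53, C* ≈ 2.93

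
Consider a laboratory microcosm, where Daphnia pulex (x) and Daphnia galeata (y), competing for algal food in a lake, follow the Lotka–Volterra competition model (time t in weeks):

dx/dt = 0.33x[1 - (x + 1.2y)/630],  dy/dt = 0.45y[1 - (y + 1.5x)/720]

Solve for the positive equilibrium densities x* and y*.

Setting both brackets to zero gives the nullclines x + 1.2y = 630 and 1.5x + y = 720.
Substituting y = 720 - 1.5x into the first: x(1 - 1.2·1.5) = 630 - 1.2·720.
So x* = -234/-0.8 = 293, and then y* = 720 - 1.5·293 = 281.

x* ≈ 293, y* ≈ 281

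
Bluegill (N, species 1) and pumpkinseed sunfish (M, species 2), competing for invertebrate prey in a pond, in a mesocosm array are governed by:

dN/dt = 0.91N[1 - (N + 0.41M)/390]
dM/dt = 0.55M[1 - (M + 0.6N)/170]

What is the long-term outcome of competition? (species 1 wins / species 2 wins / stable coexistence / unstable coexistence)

species 1 excludes species 2

Compare the nullcline intercepts: K1/α12 = 390/0.41 = 951 > K2 = 170; K2/α21 = 170/0.6 = 283 < K1 = 390.
Since the inequalities point opposite ways, species 1 can invade but species 2 cannot.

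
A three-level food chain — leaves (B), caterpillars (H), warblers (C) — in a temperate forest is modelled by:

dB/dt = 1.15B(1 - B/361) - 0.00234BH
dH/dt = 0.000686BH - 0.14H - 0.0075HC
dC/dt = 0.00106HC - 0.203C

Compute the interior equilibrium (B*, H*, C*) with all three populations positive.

B* ≈ 220, H* ≈ 192, C* ≈ 1.49

From dC/dt = 0: 0.00106H* = 0.203, so H* = 192.
From dB/dt = 0: 1.15(1 - B*/361) = 0.00234·192, giving B* = 361·(1 - 0.39) = 220.
From dH/dt = 0: 0.000686·220 - 0.14 = 0.0075C*, so C* = 0.0111/0.0075 = 1.49.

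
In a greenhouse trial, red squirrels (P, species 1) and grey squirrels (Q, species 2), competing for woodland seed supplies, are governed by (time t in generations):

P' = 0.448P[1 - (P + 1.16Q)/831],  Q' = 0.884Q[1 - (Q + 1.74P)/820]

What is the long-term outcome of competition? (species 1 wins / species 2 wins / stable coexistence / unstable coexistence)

unstable coexistence (outcome depends on initial conditions)

Compare the nullcline intercepts: K1/α12 = 831/1.16 = 716 < K2 = 820; K2/α21 = 820/1.74 = 471 < K1 = 831.
Since both are reversed, neither can invade when rare; the interior point is a saddle.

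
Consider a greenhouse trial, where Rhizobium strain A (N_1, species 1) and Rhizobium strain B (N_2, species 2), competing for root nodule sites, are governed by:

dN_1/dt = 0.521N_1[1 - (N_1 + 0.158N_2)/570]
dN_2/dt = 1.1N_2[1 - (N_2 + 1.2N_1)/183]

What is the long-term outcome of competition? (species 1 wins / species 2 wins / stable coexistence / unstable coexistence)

species 1 excludes species 2

Compare the nullcline intercepts: K1/α12 = 570/0.158 = 3610 > K2 = 183; K2/α21 = 183/1.2 = 152 < K1 = 570.
Since the inequalities point opposite ways, species 1 can invade but species 2 cannot.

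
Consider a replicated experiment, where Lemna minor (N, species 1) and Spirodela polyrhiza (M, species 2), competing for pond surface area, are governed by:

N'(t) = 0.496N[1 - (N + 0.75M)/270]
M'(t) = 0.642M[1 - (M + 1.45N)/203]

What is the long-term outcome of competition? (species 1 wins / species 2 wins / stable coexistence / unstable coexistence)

species 1 excludes species 2

Compare the nullcline intercepts: K1/α12 = 270/0.75 = 360 > K2 = 203; K2/α21 = 203/1.45 = 140 < K1 = 270.
Since the inequalities point opposite ways, species 1 can invade but species 2 cannot.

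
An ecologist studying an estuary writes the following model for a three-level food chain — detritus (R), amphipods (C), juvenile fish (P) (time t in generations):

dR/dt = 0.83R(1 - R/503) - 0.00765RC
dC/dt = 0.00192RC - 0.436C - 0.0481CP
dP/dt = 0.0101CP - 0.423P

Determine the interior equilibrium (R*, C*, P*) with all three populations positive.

R* ≈ 309, C* ≈ 41.9, P* ≈ 3.26

From dP/dt = 0: 0.0101C* = 0.423, so C* = 41.9.
From dR/dt = 0: 0.83(1 - R*/503) = 0.00765·41.9, giving R* = 503·(1 - 0.386) = 309.
From dC/dt = 0: 0.00192·309 - 0.436 = 0.0481P*, so P* = 0.157/0.0481 = 3.26.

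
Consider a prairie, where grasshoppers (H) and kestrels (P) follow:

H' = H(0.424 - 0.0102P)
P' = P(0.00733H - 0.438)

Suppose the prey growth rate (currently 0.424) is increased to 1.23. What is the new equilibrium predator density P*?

At the interior fixed point, setting dH/dt = 0 with H > 0 fixes P* = (prey growth rate)/(HP coefficient) — independent of the other coefficients.
With the change, P* = 1.23/0.0102 = 121; it rises from 41.6.

P* ≈ 121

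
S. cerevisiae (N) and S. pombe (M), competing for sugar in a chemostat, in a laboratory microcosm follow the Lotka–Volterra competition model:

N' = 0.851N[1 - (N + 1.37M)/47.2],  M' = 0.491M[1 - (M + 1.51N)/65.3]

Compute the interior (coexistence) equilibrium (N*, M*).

Setting both brackets to zero gives the nullclines N + 1.37M = 47.2 and 1.51N + M = 65.3.
Substituting M = 65.3 - 1.51N into the first: N(1 - 1.37·1.51) = 47.2 - 1.37·65.3.
So N* = -42.3/-1.07 = 39.5, and then M* = 65.3 - 1.51·39.5 = 5.59.

N* ≈ 39.5, M* ≈ 5.59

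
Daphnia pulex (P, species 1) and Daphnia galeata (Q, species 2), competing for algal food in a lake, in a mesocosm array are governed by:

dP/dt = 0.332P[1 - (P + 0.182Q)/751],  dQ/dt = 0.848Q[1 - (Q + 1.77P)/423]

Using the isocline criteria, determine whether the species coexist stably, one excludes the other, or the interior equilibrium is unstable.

species 1 excludes species 2

Compare the nullcline intercepts: K1/α12 = 751/0.182 = 4130 > K2 = 423; K2/α21 = 423/1.77 = 239 < K1 = 751.
Since the inequalities point opposite ways, species 1 can invade but species 2 cannot.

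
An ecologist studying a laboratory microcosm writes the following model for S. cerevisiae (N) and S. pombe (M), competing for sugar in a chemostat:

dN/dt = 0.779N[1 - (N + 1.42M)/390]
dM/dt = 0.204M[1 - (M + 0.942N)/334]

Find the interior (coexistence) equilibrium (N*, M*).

Setting both brackets to zero gives the nullclines N + 1.42M = 390 and 0.942N + M = 334.
Substituting M = 334 - 0.942N into the first: N(1 - 1.42·0.942) = 390 - 1.42·334.
So N* = -84.3/-0.338 = 250, and then M* = 334 - 0.942·250 = 98.9.

N* ≈ 250, M* ≈ 98.9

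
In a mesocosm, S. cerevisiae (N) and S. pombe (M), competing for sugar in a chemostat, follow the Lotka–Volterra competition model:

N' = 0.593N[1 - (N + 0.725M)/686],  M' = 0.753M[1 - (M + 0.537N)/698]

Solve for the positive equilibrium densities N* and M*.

N* ≈ 295, M* ≈ 540

Setting both brackets to zero gives the nullclines N + 0.725M = 686 and 0.537N + M = 698.
Substituting M = 698 - 0.537N into the first: N(1 - 0.725·0.537) = 686 - 0.725·698.
So N* = 180/0.611 = 295, and then M* = 698 - 0.537·295 = 540.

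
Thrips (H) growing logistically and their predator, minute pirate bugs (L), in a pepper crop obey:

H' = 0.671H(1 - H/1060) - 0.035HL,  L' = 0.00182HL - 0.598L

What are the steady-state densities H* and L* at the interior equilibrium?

From dL/dt = 0 with L > 0: 0.00182H* = 0.598, so H* = 329.
Substitute into dH/dt = 0: 0.671(1 - 329/1060) = 0.035L*.
The bracket is 0.69, giving L* = 0.463/0.035 = 13.2.

H* ≈ 329, L* ≈ 13.2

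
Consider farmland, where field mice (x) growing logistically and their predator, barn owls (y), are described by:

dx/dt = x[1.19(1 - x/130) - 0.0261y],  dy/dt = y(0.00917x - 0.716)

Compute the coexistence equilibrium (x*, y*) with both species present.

From dy/dt = 0 with y > 0: 0.00917x* = 0.716, so x* = 78.1.
Substitute into dx/dt = 0: 1.19(1 - 78.1/130) = 0.0261y*.
The bracket is 0.399, giving y* = 0.475/0.0261 = 18.2.

x* ≈ 78.1, y* ≈ 18.2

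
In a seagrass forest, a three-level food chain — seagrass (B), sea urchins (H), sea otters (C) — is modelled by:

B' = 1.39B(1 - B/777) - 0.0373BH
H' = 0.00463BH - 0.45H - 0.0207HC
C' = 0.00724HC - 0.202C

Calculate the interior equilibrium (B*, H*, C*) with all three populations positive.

From dC/dt = 0: 0.00724H* = 0.202, so H* = 27.9.
From dB/dt = 0: 1.39(1 - B*/777) = 0.0373·27.9, giving B* = 777·(1 - 0.749) = 195.
From dH/dt = 0: 0.00463·195 - 0.45 = 0.0207C*, so C* = 0.454/0.0207 = 21.9.

B* ≈ 195, H* ≈ 27.9, C* ≈ 21.9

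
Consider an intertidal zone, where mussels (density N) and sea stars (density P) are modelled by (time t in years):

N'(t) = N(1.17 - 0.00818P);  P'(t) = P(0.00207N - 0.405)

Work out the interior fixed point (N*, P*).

N* ≈ 196, P* ≈ 143

Set dP/dt = 0 with P > 0: 0.00207N - 0.405 = 0, so N* = 0.405/0.00207 = 196.
Set dN/dt = 0 with N > 0: 1.17 - 0.00818P = 0, so P* = 1.17/0.00818 = 143.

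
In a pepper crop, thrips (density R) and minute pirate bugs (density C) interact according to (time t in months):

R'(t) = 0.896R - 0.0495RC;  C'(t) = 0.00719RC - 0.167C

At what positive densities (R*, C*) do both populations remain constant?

Set dC/dt = 0 with C > 0: 0.00719R - 0.167 = 0, so R* = 0.167/0.00719 = 23.2.
Set dR/dt = 0 with R > 0: 0.896 - 0.0495C = 0, so C* = 0.896/0.0495 = 18.1.

R* ≈ 23.2, C* ≈ 18.1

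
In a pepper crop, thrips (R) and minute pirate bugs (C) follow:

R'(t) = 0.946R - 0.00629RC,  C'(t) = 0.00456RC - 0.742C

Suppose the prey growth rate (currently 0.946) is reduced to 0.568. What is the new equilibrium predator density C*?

At the interior fixed point, setting dR/dt = 0 with R > 0 fixes C* = (prey growth rate)/(RC coefficient) — independent of the other coefficients.
With the change, C* = 0.568/0.00629 = 90.3; it falls from 150.

C* ≈ 90.3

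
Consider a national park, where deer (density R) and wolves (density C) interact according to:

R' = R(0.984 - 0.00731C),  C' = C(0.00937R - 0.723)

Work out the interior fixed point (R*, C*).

R* ≈ 77.2, C* ≈ 135

Set dC/dt = 0 with C > 0: 0.00937R - 0.723 = 0, so R* = 0.723/0.00937 = 77.2.
Set dR/dt = 0 with R > 0: 0.984 - 0.00731C = 0, so C* = 0.984/0.00731 = 135.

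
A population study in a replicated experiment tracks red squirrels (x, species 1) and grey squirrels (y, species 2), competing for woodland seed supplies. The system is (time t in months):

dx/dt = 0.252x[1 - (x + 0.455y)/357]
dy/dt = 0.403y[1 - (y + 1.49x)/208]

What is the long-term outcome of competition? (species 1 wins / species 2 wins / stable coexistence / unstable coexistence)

Compare the nullcline intercepts: K1/α12 = 357/0.455 = 785 > K2 = 208; K2/α21 = 208/1.49 = 140 < K1 = 357.
Since the inequalities point opposite ways, species 1 can invade but species 2 cannot.

species 1 excludes species 2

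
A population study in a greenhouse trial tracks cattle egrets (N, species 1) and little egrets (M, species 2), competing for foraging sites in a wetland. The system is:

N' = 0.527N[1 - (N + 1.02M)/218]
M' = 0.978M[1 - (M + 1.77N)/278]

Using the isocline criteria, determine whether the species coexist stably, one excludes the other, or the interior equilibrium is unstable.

Compare the nullcline intercepts: K1/α12 = 218/1.02 = 214 < K2 = 278; K2/α21 = 278/1.77 = 157 < K1 = 218.
Since both are reversed, neither can invade when rare; the interior point is a saddle.

unstable coexistence (outcome depends on initial conditions)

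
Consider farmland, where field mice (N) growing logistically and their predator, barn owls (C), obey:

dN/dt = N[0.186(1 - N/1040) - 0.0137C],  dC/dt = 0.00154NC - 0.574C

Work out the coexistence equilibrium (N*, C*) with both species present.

From dC/dt = 0 with C > 0: 0.00154N* = 0.574, so N* = 373.
Substitute into dN/dt = 0: 0.186(1 - 373/1040) = 0.0137C*.
The bracket is 0.642, giving C* = 0.119/0.0137 = 8.71.

N* ≈ 373, C* ≈ 8.71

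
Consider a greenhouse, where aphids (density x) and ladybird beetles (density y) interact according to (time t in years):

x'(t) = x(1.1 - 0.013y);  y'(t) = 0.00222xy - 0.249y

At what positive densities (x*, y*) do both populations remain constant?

Set dy/dt = 0 with y > 0: 0.00222x - 0.249 = 0, so x* = 0.249/0.00222 = 112.
Set dx/dt = 0 with x > 0: 1.1 - 0.013y = 0, so y* = 1.1/0.013 = 84.6.

x* ≈ 112, y* ≈ 84.6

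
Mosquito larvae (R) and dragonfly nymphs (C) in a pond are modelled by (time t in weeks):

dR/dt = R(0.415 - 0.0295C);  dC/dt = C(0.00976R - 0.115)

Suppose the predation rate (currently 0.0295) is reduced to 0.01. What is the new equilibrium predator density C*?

At the interior fixed point, setting dR/dt = 0 with R > 0 fixes C* = (prey growth rate)/(RC coefficient) — independent of the other coefficients.
With the change, C* = 0.415/0.01 = 41.5; it rises from 14.1.

C* ≈ 41.5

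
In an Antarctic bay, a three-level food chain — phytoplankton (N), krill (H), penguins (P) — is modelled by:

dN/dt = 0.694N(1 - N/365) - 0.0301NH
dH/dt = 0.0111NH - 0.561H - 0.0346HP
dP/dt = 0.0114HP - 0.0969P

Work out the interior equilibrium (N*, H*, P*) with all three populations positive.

From dP/dt = 0: 0.0114H* = 0.0969, so H* = 8.5.
From dN/dt = 0: 0.694(1 - N*/365) = 0.0301·8.5, giving N* = 365·(1 - 0.369) = 230.
From dH/dt = 0: 0.0111·230 - 0.561 = 0.0346P*, so P* = 2/0.0346 = 57.7.

N* ≈ 230, H* ≈ 8.5, P* ≈ 57.7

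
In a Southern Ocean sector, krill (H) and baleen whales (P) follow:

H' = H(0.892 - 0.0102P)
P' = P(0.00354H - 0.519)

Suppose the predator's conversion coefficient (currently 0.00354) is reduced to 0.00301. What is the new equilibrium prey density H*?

At the interior fixed point, setting dP/dt = 0 with P > 0 fixes H* = (predator death rate)/(HP coefficient) — independent of the other coefficients.
With the change, H* = 0.519/0.00301 = 172; it rises from 147.

H* ≈ 172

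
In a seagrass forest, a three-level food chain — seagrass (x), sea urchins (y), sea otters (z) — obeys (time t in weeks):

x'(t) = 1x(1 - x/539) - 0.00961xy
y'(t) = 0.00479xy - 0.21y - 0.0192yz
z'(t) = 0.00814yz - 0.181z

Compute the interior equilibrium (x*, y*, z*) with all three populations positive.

x* ≈ 424, y* ≈ 22.2, z* ≈ 94.8

From dz/dt = 0: 0.00814y* = 0.181, so y* = 22.2.
From dx/dt = 0: 1(1 - x*/539) = 0.00961·22.2, giving x* = 539·(1 - 0.214) = 424.
From dy/dt = 0: 0.00479·424 - 0.21 = 0.0192z*, so z* = 1.82/0.0192 = 94.8.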